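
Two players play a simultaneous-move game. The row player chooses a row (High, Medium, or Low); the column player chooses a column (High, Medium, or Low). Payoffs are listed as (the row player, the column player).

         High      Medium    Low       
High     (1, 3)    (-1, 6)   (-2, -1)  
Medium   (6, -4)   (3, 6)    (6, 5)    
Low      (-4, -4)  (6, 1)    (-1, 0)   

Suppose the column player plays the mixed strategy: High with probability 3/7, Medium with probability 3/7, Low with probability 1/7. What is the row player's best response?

Medium

The row player's best reply maximizes expected payoff against the mix.
High: (3/7)·1 + (3/7)·(-1) + (1/7)·(-2) = -2/7
Medium: (3/7)·6 + (3/7)·3 + (1/7)·6 = 33/7
Low: (3/7)·(-4) + (3/7)·6 + (1/7)·(-1) = 5/7
Highest expected payoff is 33/7, from Medium.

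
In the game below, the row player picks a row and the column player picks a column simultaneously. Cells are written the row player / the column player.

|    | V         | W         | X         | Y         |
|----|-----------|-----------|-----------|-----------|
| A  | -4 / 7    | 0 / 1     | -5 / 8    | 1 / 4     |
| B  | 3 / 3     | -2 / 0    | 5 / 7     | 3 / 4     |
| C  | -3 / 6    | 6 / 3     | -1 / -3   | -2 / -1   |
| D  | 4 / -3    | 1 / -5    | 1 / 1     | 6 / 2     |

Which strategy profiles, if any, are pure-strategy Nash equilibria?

(B, X) and (D, Y)

Find each player's best response to every opponent strategy; NE are the intersections.
The row player's best responses — vs V: D (payoff 4); vs W: C (payoff 6); vs X: B (payoff 5); vs Y: D (payoff 6).
The column player's best responses — vs A: X (payoff 8); vs B: X (payoff 7); vs C: V (payoff 6); vs D: Y (payoff 2).
Mutual best responses occur at (B, X) and (D, Y); at each, neither player gains by switching.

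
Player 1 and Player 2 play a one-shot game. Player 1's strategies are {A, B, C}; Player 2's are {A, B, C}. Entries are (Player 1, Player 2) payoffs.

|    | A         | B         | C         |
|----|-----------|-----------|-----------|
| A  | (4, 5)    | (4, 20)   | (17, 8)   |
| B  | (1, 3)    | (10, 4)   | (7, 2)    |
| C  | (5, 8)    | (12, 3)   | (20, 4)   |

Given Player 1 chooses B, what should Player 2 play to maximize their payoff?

With Player 1 fixed at B, Player 2's payoffs are: A → 3, B → 4, C → 2.
The maximum is 4, achieved by B.

B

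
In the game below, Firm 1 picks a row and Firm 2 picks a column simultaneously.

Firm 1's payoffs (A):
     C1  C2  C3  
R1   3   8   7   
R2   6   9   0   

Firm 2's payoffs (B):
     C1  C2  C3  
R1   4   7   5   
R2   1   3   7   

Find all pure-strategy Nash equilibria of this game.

No pure-strategy Nash equilibrium

Check mutual best responses: a cell is a NE iff neither player can gain by unilaterally deviating.
Firm 1's best responses — vs C1: R2 (payoff 6); vs C2: R2 (payoff 9); vs C3: R1 (payoff 7).
Firm 2's best responses — vs R1: C2 (payoff 7); vs R2: C3 (payoff 7).
No cell has both players best-responding. For instance, Firm 1's best reply to C1 is R2, but against R2 Firm 2 prefers C3 over C1.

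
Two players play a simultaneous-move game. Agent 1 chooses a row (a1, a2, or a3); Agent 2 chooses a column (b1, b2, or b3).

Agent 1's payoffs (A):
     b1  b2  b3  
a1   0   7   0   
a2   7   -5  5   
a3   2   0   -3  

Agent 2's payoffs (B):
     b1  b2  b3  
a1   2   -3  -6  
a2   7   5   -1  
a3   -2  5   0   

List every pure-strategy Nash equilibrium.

(a2, b1)

Find each player's best response to every opponent strategy; NE are the intersections.
Agent 1's best responses — vs b1: a2 (payoff 7); vs b2: a1 (payoff 7); vs b3: a2 (payoff 5).
Agent 2's best responses — vs a1: b1 (payoff 2); vs a2: b1 (payoff 7); vs a3: b2 (payoff 5).
The only mutual best response is (a2, b1); neither player gains by switching there.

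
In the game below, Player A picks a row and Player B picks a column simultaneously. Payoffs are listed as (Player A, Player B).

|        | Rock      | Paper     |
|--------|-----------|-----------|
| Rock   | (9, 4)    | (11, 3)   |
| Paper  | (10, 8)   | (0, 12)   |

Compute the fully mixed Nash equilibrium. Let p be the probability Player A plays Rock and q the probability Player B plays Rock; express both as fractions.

p = 4/5, q = 11/12

Each player's mixing probability is pinned down by making the *other* player indifferent.
Player B indifferent between Rock and Paper: p·4 + (1−p)·8 = p·3 + (1−p)·12 ⟹ 8 + (-4)p = 12 + (-9)p ⟹ p = 4/5.
Player A indifferent between Rock and Paper: q·9 + (1−q)·11 = q·10 + (1−q)·0 ⟹ 11 + (-2)q = 0 + 10q ⟹ q = 11/12.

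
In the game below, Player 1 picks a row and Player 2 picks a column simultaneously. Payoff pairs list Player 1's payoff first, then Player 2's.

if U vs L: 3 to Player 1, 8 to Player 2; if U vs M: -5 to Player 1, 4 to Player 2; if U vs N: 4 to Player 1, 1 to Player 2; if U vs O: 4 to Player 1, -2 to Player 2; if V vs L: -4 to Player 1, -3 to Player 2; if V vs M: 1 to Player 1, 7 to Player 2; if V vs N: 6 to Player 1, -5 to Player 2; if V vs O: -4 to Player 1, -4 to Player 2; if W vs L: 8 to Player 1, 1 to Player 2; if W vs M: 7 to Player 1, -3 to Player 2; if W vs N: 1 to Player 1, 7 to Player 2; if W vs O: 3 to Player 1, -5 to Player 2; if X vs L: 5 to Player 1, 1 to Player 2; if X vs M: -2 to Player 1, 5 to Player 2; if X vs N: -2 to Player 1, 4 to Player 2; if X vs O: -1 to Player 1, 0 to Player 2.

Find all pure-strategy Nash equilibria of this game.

None

A profile is a Nash equilibrium when each player is best-responding to the other.
Player 1's best responses — vs L: W (payoff 8); vs M: W (payoff 7); vs N: V (payoff 6); vs O: U (payoff 4).
Player 2's best responses — vs U: L (payoff 8); vs V: M (payoff 7); vs W: N (payoff 7); vs X: M (payoff 5).
No cell has both players best-responding. For instance, Player 1's best reply to M is W, but against W Player 2 prefers N over M.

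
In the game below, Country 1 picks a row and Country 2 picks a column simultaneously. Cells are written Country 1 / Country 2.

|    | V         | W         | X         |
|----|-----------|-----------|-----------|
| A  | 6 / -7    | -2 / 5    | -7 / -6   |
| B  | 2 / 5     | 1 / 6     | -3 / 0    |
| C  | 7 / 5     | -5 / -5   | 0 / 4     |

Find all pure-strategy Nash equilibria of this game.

(B, W) and (C, V)

Find each player's best response to every opponent strategy; NE are the intersections.
Country 1's best responses — vs V: C (payoff 7); vs W: B (payoff 1); vs X: C (payoff 0).
Country 2's best responses — vs A: W (payoff 5); vs B: W (payoff 6); vs C: V (payoff 5).
Mutual best responses occur at (B, W) and (C, V); at each, neither player gains by switching.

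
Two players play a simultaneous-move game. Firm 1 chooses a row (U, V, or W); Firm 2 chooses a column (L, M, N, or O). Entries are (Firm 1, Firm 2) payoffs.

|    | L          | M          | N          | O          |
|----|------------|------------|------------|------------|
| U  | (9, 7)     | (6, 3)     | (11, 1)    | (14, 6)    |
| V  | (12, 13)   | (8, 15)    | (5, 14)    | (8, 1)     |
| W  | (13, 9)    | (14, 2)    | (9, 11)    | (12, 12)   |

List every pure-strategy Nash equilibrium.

There is no pure-strategy Nash equilibrium

Check mutual best responses: a cell is a NE iff neither player can gain by unilaterally deviating.
Firm 1's best responses — vs L: W (payoff 13); vs M: W (payoff 14); vs N: U (payoff 11); vs O: U (payoff 14).
Firm 2's best responses — vs U: L (payoff 7); vs V: M (payoff 15); vs W: O (payoff 12).
No cell has both players best-responding. For instance, Firm 1's best reply to M is W, but against W Firm 2 prefers O over M.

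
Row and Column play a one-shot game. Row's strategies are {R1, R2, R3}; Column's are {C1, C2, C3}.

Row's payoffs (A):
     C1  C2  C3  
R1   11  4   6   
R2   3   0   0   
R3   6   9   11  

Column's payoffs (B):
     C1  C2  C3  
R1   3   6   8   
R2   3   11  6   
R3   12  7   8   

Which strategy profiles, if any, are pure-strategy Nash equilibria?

None

Find each player's best response to every opponent strategy; NE are the intersections.
Row's best responses — vs C1: R1 (payoff 11); vs C2: R3 (payoff 9); vs C3: R3 (payoff 11).
Column's best responses — vs R1: C3 (payoff 8); vs R2: C2 (payoff 11); vs R3: C1 (payoff 12).
No cell has both players best-responding. For instance, Row's best reply to C3 is R3, but against R3 Column prefers C1 over C3.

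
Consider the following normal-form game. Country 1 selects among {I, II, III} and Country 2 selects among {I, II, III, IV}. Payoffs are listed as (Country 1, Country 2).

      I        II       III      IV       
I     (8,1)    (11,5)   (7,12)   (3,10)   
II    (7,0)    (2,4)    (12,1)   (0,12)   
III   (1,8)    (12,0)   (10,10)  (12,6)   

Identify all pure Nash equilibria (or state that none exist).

Check mutual best responses: a cell is a NE iff neither player can gain by unilaterally deviating.
Country 1's best responses — vs I: I (payoff 8); vs II: III (payoff 12); vs III: II (payoff 12); vs IV: III (payoff 12).
Country 2's best responses — vs I: III (payoff 12); vs II: IV (payoff 12); vs III: III (payoff 10).
No cell has both players best-responding. For instance, Country 1's best reply to III is II, but against II Country 2 prefers IV over III.

None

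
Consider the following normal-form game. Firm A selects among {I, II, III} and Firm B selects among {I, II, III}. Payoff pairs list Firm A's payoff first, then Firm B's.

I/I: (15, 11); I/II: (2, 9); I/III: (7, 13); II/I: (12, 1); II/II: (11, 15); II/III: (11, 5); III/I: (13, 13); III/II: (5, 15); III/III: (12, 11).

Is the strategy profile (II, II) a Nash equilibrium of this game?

Yes

Holding Firm B at II: Firm A gets 11 from II, versus 2 from I, 5 from III. No profitable deviation for Firm A.
Holding Firm A at II: Firm B gets 15 from II, versus 1 from I, 5 from III. No profitable deviation for Firm B either.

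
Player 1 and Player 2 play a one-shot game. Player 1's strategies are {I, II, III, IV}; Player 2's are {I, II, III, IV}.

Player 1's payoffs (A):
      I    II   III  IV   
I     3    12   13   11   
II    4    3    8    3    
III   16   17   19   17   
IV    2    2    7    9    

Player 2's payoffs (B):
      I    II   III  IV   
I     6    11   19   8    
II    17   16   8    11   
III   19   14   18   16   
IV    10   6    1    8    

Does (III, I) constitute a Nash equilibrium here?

Yes

Holding Player 2 at I: Player 1 gets 16 from III, versus 3 from I, 4 from II, 2 from IV. No profitable deviation for Player 1.
Holding Player 1 at III: Player 2 gets 19 from I, versus 14 from II, 18 from III, 16 from IV. No profitable deviation for Player 2 either.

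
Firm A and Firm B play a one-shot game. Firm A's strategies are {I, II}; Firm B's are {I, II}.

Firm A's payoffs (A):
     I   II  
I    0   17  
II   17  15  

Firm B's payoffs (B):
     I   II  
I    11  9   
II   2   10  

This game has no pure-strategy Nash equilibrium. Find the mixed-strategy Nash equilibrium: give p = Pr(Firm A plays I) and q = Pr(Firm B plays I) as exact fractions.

p = 4/5, q = 2/19

Each player's mixing probability is pinned down by making the *other* player indifferent.
Firm B indifferent between I and II: p·11 + (1−p)·2 = p·9 + (1−p)·10 ⟹ 2 + 9p = 10 + (-1)p ⟹ p = 4/5.
Firm A indifferent between I and II: q·0 + (1−q)·17 = q·17 + (1−q)·15 ⟹ 17 + (-17)q = 15 + 2q ⟹ q = 2/19.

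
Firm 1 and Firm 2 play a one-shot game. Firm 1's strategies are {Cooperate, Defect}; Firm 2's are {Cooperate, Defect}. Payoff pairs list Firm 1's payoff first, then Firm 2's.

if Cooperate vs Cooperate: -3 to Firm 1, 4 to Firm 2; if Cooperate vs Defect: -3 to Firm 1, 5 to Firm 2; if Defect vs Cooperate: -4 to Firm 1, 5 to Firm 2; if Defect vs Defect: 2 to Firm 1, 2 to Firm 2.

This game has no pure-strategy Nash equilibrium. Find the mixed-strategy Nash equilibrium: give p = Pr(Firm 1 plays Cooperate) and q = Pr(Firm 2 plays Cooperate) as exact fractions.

p = 3/4, q = 5/6

Each player's mixing probability is pinned down by making the *other* player indifferent.
Firm 2 indifferent between Cooperate and Defect: p·4 + (1−p)·5 = p·5 + (1−p)·2 ⟹ 5 + (-1)p = 2 + 3p ⟹ p = 3/4.
Firm 1 indifferent between Cooperate and Defect: q·(-3) + (1−q)·(-3) = q·(-4) + (1−q)·2 ⟹ (-3) + 0q = 2 + (-6)q ⟹ q = 5/6.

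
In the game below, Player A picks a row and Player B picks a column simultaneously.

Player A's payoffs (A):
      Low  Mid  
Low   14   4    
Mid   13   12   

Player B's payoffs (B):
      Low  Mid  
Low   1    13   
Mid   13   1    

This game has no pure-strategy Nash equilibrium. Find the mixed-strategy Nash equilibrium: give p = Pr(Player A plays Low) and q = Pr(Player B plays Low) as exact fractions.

p = 1/2, q = 8/9

Each player's mixing probability is pinned down by making the *other* player indifferent.
Player B indifferent between Low and Mid: p·1 + (1−p)·13 = p·13 + (1−p)·1 ⟹ 13 + (-12)p = 1 + 12p ⟹ p = 1/2.
Player A indifferent between Low and Mid: q·14 + (1−q)·4 = q·13 + (1−q)·12 ⟹ 4 + 10q = 12 + 1q ⟹ q = 8/9.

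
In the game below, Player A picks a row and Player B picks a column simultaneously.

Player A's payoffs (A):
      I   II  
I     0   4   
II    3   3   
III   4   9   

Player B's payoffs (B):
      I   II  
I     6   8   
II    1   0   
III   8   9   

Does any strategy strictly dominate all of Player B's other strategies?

No strictly dominant strategy

Check whether one of Player B's strategies beats all alternatives regardless of what the opponent does.
I is not dominant: against I, II gives 8 > 6.
II is not dominant: against II, I gives 1 > 0.
No single strategy is best against every opponent action.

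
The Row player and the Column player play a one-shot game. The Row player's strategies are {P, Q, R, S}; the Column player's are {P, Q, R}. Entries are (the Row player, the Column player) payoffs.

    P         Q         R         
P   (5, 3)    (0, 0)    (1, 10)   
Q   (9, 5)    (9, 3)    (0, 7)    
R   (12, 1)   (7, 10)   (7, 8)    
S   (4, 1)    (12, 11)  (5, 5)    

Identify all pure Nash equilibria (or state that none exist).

(S, Q)

Find each player's best response to every opponent strategy; NE are the intersections.
The Row player's best responses — vs P: R (payoff 12); vs Q: S (payoff 12); vs R: R (payoff 7).
The Column player's best responses — vs P: R (payoff 10); vs Q: R (payoff 7); vs R: Q (payoff 10); vs S: Q (payoff 11).
The only mutual best response is (S, Q); neither player gains by switching there.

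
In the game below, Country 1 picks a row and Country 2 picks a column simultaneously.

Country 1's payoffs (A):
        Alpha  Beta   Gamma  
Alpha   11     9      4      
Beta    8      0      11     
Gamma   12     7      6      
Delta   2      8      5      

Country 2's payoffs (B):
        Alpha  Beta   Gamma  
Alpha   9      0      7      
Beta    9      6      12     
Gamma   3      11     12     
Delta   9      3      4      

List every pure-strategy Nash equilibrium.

(Beta, Gamma)

Check mutual best responses: a cell is a NE iff neither player can gain by unilaterally deviating.
Country 1's best responses — vs Alpha: Gamma (payoff 12); vs Beta: Alpha (payoff 9); vs Gamma: Beta (payoff 11).
Country 2's best responses — vs Alpha: Alpha (payoff 9); vs Beta: Gamma (payoff 12); vs Gamma: Gamma (payoff 12); vs Delta: Alpha (payoff 9).
The only mutual best response is (Beta, Gamma); neither player gains by switching there.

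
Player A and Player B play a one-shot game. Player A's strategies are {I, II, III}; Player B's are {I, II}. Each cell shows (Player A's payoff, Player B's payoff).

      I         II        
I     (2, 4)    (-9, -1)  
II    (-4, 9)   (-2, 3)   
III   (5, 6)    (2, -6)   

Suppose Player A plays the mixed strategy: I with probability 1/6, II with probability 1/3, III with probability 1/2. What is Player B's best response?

Compute Player B's expected payoff from each pure strategy against the given mix.
I: (1/6)·4 + (1/3)·9 + (1/2)·6 = 20/3
II: (1/6)·(-1) + (1/3)·3 + (1/2)·(-6) = -13/6
Highest expected payoff is 20/3, from I.

I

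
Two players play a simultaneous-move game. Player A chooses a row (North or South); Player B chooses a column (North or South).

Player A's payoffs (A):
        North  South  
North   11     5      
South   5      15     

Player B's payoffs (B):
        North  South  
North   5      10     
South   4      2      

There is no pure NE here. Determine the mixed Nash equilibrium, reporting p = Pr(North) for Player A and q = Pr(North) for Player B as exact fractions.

In a mixed NE each player is indifferent between their pure strategies, so the opponent's mix sets the indifference.
Player B indifferent between North and South: p·5 + (1−p)·4 = p·10 + (1−p)·2 ⟹ 4 + 1p = 2 + 8p ⟹ p = 2/7.
Player A indifferent between North and South: q·11 + (1−q)·5 = q·5 + (1−q)·15 ⟹ 5 + 6q = 15 + (-10)q ⟹ q = 5/8.

p = 2/7, q = 5/8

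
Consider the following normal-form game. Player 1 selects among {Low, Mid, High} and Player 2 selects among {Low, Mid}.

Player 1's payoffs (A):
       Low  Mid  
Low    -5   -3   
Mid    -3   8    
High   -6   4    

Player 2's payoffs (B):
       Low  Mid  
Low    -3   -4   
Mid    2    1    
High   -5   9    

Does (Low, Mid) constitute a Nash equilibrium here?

No

Holding Player 2 at Mid: Player 1 gets -3 from Low but could get 8 by switching to Mid. Player 1 has a profitable deviation.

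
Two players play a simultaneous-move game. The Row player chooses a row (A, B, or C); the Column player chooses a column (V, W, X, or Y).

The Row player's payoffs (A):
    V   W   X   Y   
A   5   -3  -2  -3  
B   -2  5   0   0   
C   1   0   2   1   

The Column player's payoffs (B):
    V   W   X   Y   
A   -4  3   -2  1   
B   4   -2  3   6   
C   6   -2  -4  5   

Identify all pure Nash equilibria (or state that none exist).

No pure-strategy Nash equilibrium

Find each player's best response to every opponent strategy; NE are the intersections.
The Row player's best responses — vs V: A (payoff 5); vs W: B (payoff 5); vs X: C (payoff 2); vs Y: C (payoff 1).
The Column player's best responses — vs A: W (payoff 3); vs B: Y (payoff 6); vs C: V (payoff 6).
No cell has both players best-responding. For instance, the Row player's best reply to X is C, but against C the Column player prefers V over X.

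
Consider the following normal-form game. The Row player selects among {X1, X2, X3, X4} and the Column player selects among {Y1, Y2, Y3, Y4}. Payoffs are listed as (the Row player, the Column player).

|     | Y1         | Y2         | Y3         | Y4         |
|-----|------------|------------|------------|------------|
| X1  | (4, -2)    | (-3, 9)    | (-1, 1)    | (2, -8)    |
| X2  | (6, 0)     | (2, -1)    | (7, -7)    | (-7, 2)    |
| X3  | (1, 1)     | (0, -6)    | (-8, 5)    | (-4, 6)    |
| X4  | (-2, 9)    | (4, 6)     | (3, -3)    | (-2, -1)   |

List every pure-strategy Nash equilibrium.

A profile is a Nash equilibrium when each player is best-responding to the other.
The Row player's best responses — vs Y1: X2 (payoff 6); vs Y2: X4 (payoff 4); vs Y3: X2 (payoff 7); vs Y4: X1 (payoff 2).
The Column player's best responses — vs X1: Y2 (payoff 9); vs X2: Y4 (payoff 2); vs X3: Y4 (payoff 6); vs X4: Y1 (payoff 9).
No cell has both players best-responding. For instance, the Row player's best reply to Y2 is X4, but against X4 the Column player prefers Y1 over Y2.

No pure-strategy Nash equilibrium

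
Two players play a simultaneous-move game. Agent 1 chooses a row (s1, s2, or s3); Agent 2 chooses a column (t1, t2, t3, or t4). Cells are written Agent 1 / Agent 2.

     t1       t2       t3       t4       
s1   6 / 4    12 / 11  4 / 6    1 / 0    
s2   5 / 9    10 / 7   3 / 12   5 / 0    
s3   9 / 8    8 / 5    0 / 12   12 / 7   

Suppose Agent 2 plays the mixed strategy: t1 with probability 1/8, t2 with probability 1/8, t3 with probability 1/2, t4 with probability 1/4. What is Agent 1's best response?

Agent 1's best reply maximizes expected payoff against the mix.
s1: (1/8)·6 + (1/8)·12 + (1/2)·4 + (1/4)·1 = 9/2
s2: (1/8)·5 + (1/8)·10 + (1/2)·3 + (1/4)·5 = 37/8
s3: (1/8)·9 + (1/8)·8 + (1/2)·0 + (1/4)·12 = 41/8
Highest expected payoff is 41/8, from s3.

s3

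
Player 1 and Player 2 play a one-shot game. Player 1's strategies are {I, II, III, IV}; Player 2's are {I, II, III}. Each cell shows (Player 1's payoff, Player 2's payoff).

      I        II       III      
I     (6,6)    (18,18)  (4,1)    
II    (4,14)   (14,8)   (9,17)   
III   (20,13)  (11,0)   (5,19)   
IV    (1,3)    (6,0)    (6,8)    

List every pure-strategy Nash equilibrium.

Check mutual best responses: a cell is a NE iff neither player can gain by unilaterally deviating.
Player 1's best responses — vs I: III (payoff 20); vs II: I (payoff 18); vs III: II (payoff 9).
Player 2's best responses — vs I: II (payoff 18); vs II: III (payoff 17); vs III: III (payoff 19); vs IV: III (payoff 8).
Mutual best responses occur at (I, II) and (II, III); at each, neither player gains by switching.

(I, II) and (II, III)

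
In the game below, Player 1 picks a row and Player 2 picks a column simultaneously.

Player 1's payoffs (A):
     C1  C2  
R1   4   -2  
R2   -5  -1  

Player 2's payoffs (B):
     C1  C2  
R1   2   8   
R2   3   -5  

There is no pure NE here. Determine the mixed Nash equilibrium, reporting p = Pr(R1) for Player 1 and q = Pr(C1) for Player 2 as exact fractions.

p = 4/7, q = 1/10

Each player's mixing probability is pinned down by making the *other* player indifferent.
Player 2 indifferent between C1 and C2: p·2 + (1−p)·3 = p·8 + (1−p)·(-5) ⟹ 3 + (-1)p = (-5) + 13p ⟹ p = 4/7.
Player 1 indifferent between R1 and R2: q·4 + (1−q)·(-2) = q·(-5) + (1−q)·(-1) ⟹ (-2) + 6q = (-1) + (-4)q ⟹ q = 1/10.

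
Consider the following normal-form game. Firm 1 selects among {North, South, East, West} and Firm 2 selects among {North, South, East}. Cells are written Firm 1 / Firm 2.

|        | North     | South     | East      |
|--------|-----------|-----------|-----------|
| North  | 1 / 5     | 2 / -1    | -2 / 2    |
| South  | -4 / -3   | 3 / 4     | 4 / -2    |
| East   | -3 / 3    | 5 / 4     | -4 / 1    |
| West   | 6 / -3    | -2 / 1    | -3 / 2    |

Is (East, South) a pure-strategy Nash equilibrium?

Yes

Holding Firm 2 at South: Firm 1 gets 5 from East, versus 2 from North, 3 from South, -2 from West. No profitable deviation for Firm 1.
Holding Firm 1 at East: Firm 2 gets 4 from South, versus 3 from North, 1 from East. No profitable deviation for Firm 2 either.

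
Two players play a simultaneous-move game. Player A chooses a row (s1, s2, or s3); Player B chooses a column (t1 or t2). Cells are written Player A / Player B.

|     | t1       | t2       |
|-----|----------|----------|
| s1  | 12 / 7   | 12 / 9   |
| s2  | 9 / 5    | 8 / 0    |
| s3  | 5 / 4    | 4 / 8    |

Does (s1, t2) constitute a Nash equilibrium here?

Holding Player B at t2: Player A gets 12 from s1, versus 8 from s2, 4 from s3. No profitable deviation for Player A.
Holding Player A at s1: Player B gets 9 from t2, versus 7 from t1. No profitable deviation for Player B either.

Yes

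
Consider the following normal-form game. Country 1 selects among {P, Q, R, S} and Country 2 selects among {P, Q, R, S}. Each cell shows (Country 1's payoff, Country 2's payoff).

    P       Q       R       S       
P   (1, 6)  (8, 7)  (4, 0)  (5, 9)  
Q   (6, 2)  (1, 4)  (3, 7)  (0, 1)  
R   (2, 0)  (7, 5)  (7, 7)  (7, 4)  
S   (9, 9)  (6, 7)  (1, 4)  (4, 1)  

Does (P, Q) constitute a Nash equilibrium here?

Holding Country 2 at Q: Country 1 gets 8 from P, versus 1 from Q, 7 from R, 6 from S. No profitable deviation for Country 1.
Holding Country 1 at P: Country 2 gets 7 from Q but could get 9 by switching to S. Country 2 has a profitable deviation.

No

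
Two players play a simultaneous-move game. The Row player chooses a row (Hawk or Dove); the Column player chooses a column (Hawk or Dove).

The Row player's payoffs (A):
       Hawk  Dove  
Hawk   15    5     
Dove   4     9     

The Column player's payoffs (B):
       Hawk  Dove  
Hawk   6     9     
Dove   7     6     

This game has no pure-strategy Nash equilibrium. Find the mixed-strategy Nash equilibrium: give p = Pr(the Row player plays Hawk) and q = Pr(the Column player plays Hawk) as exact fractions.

p = 1/4, q = 4/15

In a mixed NE each player is indifferent between their pure strategies, so the opponent's mix sets the indifference.
The Column player indifferent between Hawk and Dove: p·6 + (1−p)·7 = p·9 + (1−p)·6 ⟹ 7 + (-1)p = 6 + 3p ⟹ p = 1/4.
The Row player indifferent between Hawk and Dove: q·15 + (1−q)·5 = q·4 + (1−q)·9 ⟹ 5 + 10q = 9 + (-5)q ⟹ q = 4/15.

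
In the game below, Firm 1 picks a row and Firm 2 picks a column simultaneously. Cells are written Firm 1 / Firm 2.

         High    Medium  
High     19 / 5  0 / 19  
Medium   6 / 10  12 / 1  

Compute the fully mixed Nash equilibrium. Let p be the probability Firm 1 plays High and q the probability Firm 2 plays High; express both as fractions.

p = 9/23, q = 12/25

Each player's mixing probability is pinned down by making the *other* player indifferent.
Firm 2 indifferent between High and Medium: p·5 + (1−p)·10 = p·19 + (1−p)·1 ⟹ 10 + (-5)p = 1 + 18p ⟹ p = 9/23.
Firm 1 indifferent between High and Medium: q·19 + (1−q)·0 = q·6 + (1−q)·12 ⟹ 0 + 19q = 12 + (-6)q ⟹ q = 12/25.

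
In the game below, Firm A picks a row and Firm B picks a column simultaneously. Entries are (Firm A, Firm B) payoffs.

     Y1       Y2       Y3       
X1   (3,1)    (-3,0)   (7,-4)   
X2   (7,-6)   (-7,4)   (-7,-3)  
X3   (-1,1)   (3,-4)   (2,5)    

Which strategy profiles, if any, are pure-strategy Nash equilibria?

No pure-strategy Nash equilibrium

A profile is a Nash equilibrium when each player is best-responding to the other.
Firm A's best responses — vs Y1: X2 (payoff 7); vs Y2: X3 (payoff 3); vs Y3: X1 (payoff 7).
Firm B's best responses — vs X1: Y1 (payoff 1); vs X2: Y2 (payoff 4); vs X3: Y3 (payoff 5).
No cell has both players best-responding. For instance, Firm A's best reply to Y2 is X3, but against X3 Firm B prefers Y3 over Y2.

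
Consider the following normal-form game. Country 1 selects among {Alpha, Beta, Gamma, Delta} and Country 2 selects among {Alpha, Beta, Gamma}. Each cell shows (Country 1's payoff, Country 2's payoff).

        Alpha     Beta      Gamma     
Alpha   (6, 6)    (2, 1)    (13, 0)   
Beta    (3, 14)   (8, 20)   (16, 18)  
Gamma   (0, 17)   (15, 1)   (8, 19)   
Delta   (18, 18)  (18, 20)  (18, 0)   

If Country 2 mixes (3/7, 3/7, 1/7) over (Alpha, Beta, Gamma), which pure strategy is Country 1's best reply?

Delta

Compute Country 1's expected payoff from each pure strategy against the given mix.
Alpha: (3/7)·6 + (3/7)·2 + (1/7)·13 = 37/7
Beta: (3/7)·3 + (3/7)·8 + (1/7)·16 = 7
Gamma: (3/7)·0 + (3/7)·15 + (1/7)·8 = 53/7
Delta: (3/7)·18 + (3/7)·18 + (1/7)·18 = 18
Highest expected payoff is 18, from Delta.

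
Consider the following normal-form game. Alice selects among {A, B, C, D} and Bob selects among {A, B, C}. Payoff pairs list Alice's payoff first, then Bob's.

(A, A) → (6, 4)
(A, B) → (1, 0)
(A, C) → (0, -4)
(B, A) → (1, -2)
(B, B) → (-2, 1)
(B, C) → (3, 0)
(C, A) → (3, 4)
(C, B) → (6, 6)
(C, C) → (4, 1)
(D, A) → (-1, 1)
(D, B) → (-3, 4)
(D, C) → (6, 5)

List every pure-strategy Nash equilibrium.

(A, A), (C, B), and (D, C)

Check mutual best responses: a cell is a NE iff neither player can gain by unilaterally deviating.
Alice's best responses — vs A: A (payoff 6); vs B: C (payoff 6); vs C: D (payoff 6).
Bob's best responses — vs A: A (payoff 4); vs B: B (payoff 1); vs C: B (payoff 6); vs D: C (payoff 5).
Mutual best responses occur at (A, A), (C, B), and (D, C); at each, neither player gains by switching.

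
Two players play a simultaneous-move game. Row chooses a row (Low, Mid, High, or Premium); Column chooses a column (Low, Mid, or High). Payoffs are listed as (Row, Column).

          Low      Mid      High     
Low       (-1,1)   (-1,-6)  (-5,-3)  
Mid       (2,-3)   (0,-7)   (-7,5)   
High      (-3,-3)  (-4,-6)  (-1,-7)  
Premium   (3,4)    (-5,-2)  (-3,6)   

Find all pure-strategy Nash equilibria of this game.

Check mutual best responses: a cell is a NE iff neither player can gain by unilaterally deviating.
Row's best responses — vs Low: Premium (payoff 3); vs Mid: Mid (payoff 0); vs High: High (payoff -1).
Column's best responses — vs Low: Low (payoff 1); vs Mid: High (payoff 5); vs High: Low (payoff -3); vs Premium: High (payoff 6).
No cell has both players best-responding. For instance, Row's best reply to High is High, but against High Column prefers Low over High.

There is no pure-strategy Nash equilibrium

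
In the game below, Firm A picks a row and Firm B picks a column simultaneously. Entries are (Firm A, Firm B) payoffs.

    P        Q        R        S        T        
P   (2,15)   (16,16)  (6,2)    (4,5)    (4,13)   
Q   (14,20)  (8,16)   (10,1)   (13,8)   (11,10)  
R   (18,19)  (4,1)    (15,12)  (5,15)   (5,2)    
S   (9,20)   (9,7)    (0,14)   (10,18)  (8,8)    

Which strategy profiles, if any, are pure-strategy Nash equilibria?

(P, Q) and (R, P)

Check mutual best responses: a cell is a NE iff neither player can gain by unilaterally deviating.
Firm A's best responses — vs P: R (payoff 18); vs Q: P (payoff 16); vs R: R (payoff 15); vs S: Q (payoff 13); vs T: Q (payoff 11).
Firm B's best responses — vs P: Q (payoff 16); vs Q: P (payoff 20); vs R: P (payoff 19); vs S: P (payoff 20).
Mutual best responses occur at (P, Q) and (R, P); at each, neither player gains by switching.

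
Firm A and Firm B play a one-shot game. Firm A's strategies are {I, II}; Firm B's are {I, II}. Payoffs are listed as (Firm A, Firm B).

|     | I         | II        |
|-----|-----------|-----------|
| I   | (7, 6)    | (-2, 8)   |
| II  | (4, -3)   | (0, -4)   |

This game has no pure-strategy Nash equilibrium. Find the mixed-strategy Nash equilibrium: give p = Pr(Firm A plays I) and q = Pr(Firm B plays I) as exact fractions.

p = 1/3, q = 2/5

Each player's mixing probability is pinned down by making the *other* player indifferent.
Firm B indifferent between I and II: p·6 + (1−p)·(-3) = p·8 + (1−p)·(-4) ⟹ (-3) + 9p = (-4) + 12p ⟹ p = 1/3.
Firm A indifferent between I and II: q·7 + (1−q)·(-2) = q·4 + (1−q)·0 ⟹ (-2) + 9q = 0 + 4q ⟹ q = 2/5.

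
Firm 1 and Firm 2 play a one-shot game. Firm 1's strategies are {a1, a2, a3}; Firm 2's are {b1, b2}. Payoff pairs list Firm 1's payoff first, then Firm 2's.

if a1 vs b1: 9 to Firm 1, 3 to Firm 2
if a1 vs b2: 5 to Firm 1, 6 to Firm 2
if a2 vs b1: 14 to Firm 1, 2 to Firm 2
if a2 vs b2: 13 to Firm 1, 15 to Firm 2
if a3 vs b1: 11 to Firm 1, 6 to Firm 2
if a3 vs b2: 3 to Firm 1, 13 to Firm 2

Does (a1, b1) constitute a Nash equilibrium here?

No

Holding Firm 2 at b1: Firm 1 gets 9 from a1 but could get 14 by switching to a2. Firm 1 has a profitable deviation.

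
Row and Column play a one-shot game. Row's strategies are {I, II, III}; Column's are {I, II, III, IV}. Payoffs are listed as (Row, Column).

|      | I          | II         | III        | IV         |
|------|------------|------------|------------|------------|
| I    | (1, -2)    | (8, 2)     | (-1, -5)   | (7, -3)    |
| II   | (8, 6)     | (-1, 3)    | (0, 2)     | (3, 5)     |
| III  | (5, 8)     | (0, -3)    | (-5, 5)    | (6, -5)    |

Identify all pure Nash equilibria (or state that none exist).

(I, II) and (II, I)

Check mutual best responses: a cell is a NE iff neither player can gain by unilaterally deviating.
Row's best responses — vs I: II (payoff 8); vs II: I (payoff 8); vs III: II (payoff 0); vs IV: I (payoff 7).
Column's best responses — vs I: II (payoff 2); vs II: I (payoff 6); vs III: I (payoff 8).
Mutual best responses occur at (I, II) and (II, I); at each, neither player gains by switching.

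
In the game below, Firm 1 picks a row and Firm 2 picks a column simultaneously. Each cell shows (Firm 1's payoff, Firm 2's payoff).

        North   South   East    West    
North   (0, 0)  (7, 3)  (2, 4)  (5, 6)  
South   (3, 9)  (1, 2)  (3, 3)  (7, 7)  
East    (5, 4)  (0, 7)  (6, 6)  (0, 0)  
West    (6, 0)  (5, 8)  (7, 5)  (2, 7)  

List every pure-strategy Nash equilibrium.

Check mutual best responses: a cell is a NE iff neither player can gain by unilaterally deviating.
Firm 1's best responses — vs North: West (payoff 6); vs South: North (payoff 7); vs East: West (payoff 7); vs West: South (payoff 7).
Firm 2's best responses — vs North: West (payoff 6); vs South: North (payoff 9); vs East: South (payoff 7); vs West: South (payoff 8).
No cell has both players best-responding. For instance, Firm 1's best reply to South is North, but against North Firm 2 prefers West over South.

None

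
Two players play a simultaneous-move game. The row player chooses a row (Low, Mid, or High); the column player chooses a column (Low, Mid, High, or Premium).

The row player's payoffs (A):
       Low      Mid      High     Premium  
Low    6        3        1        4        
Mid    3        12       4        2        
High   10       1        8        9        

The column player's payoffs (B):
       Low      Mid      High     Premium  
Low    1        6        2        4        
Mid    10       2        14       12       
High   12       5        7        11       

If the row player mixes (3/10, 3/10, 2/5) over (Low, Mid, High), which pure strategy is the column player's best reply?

The column player's best reply maximizes expected payoff against the mix.
Low: (3/10)·1 + (3/10)·10 + (2/5)·12 = 81/10
Mid: (3/10)·6 + (3/10)·2 + (2/5)·5 = 22/5
High: (3/10)·2 + (3/10)·14 + (2/5)·7 = 38/5
Premium: (3/10)·4 + (3/10)·12 + (2/5)·11 = 46/5
Highest expected payoff is 46/5, from Premium.

Premium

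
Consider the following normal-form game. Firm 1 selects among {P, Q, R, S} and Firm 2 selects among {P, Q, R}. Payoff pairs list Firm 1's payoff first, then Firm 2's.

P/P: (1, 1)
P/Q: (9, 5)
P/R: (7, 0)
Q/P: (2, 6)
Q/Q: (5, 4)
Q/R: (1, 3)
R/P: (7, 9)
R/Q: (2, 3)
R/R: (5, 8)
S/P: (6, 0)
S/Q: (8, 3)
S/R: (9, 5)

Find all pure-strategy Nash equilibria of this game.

Check mutual best responses: a cell is a NE iff neither player can gain by unilaterally deviating.
Firm 1's best responses — vs P: R (payoff 7); vs Q: P (payoff 9); vs R: S (payoff 9).
Firm 2's best responses — vs P: Q (payoff 5); vs Q: P (payoff 6); vs R: P (payoff 9); vs S: R (payoff 5).
Mutual best responses occur at (P, Q), (R, P), and (S, R); at each, neither player gains by switching.

(P, Q), (R, P), and (S, R)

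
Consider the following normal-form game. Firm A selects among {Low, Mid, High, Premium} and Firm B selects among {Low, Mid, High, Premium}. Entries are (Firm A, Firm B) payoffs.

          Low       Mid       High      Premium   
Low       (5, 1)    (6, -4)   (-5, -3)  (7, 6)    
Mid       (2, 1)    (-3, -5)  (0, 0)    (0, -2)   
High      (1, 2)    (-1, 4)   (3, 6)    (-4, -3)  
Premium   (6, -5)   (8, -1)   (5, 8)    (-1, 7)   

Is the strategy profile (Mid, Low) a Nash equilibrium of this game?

No

Holding Firm B at Low: Firm A gets 2 from Mid but could get 6 by switching to Premium. Firm A has a profitable deviation.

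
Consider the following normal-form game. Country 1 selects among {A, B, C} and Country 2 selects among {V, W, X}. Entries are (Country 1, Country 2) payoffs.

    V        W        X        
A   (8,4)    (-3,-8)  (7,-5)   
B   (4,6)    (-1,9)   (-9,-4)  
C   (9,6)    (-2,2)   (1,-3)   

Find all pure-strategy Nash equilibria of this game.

(B, W) and (C, V)

Check mutual best responses: a cell is a NE iff neither player can gain by unilaterally deviating.
Country 1's best responses — vs V: C (payoff 9); vs W: B (payoff -1); vs X: A (payoff 7).
Country 2's best responses — vs A: V (payoff 4); vs B: W (payoff 9); vs C: V (payoff 6).
Mutual best responses occur at (B, W) and (C, V); at each, neither player gains by switching.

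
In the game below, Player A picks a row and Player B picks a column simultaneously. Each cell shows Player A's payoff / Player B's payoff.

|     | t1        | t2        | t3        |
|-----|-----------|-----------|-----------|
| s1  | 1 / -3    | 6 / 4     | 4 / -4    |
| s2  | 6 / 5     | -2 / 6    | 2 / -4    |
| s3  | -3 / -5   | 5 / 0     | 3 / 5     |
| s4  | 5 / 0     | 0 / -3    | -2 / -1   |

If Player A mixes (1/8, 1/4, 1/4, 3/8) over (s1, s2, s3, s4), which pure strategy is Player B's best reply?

Player B's best reply maximizes expected payoff against the mix.
t1: (1/8)·(-3) + (1/4)·5 + (1/4)·(-5) + (3/8)·0 = -3/8
t2: (1/8)·4 + (1/4)·6 + (1/4)·0 + (3/8)·(-3) = 7/8
t3: (1/8)·(-4) + (1/4)·(-4) + (1/4)·5 + (3/8)·(-1) = -5/8
Highest expected payoff is 7/8, from t2.

t2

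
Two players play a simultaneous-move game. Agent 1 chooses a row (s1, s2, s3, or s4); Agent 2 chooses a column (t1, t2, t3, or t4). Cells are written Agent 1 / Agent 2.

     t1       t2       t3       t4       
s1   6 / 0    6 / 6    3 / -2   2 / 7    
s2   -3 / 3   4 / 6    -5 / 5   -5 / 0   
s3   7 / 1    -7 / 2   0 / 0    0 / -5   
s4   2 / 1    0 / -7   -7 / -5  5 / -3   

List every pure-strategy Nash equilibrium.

No pure-strategy Nash equilibrium

A profile is a Nash equilibrium when each player is best-responding to the other.
Agent 1's best responses — vs t1: s3 (payoff 7); vs t2: s1 (payoff 6); vs t3: s1 (payoff 3); vs t4: s4 (payoff 5).
Agent 2's best responses — vs s1: t4 (payoff 7); vs s2: t2 (payoff 6); vs s3: t2 (payoff 2); vs s4: t1 (payoff 1).
No cell has both players best-responding. For instance, Agent 1's best reply to t4 is s4, but against s4 Agent 2 prefers t1 over t4.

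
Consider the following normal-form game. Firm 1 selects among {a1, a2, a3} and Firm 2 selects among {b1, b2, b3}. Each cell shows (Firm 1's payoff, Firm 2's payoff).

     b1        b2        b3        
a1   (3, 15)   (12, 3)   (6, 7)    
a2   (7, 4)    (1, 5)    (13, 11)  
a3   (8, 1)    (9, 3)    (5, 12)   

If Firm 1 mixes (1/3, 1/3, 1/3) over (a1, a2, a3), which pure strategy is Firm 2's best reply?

Compute Firm 2's expected payoff from each pure strategy against the given mix.
b1: (1/3)·15 + (1/3)·4 + (1/3)·1 = 20/3
b2: (1/3)·3 + (1/3)·5 + (1/3)·3 = 11/3
b3: (1/3)·7 + (1/3)·11 + (1/3)·12 = 10
Highest expected payoff is 10, from b3.

b3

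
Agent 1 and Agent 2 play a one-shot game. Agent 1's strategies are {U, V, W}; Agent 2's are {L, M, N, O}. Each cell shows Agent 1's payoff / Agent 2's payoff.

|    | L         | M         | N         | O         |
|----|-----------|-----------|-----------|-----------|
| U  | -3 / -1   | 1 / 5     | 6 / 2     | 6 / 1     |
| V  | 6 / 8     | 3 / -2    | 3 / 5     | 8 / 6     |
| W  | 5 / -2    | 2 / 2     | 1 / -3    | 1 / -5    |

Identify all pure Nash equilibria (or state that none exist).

Find each player's best response to every opponent strategy; NE are the intersections.
Agent 1's best responses — vs L: V (payoff 6); vs M: V (payoff 3); vs N: U (payoff 6); vs O: V (payoff 8).
Agent 2's best responses — vs U: M (payoff 5); vs V: L (payoff 8); vs W: M (payoff 2).
The only mutual best response is (V, L); neither player gains by switching there.

(V, L)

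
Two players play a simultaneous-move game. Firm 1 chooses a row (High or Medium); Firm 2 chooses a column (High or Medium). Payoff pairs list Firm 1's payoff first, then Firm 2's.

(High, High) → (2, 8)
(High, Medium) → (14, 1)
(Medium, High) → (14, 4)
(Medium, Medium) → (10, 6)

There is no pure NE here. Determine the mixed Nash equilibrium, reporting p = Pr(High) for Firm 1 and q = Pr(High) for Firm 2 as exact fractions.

Each player's mixing probability is pinned down by making the *other* player indifferent.
Firm 2 indifferent between High and Medium: p·8 + (1−p)·4 = p·1 + (1−p)·6 ⟹ 4 + 4p = 6 + (-5)p ⟹ p = 2/9.
Firm 1 indifferent between High and Medium: q·2 + (1−q)·14 = q·14 + (1−q)·10 ⟹ 14 + (-12)q = 10 + 4q ⟹ q = 1/4.

p = 2/9, q = 1/4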